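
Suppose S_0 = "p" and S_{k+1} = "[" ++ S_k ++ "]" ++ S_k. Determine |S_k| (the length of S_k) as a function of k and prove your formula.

Claim: |S_k| = 3·2^k − 2.

Base case: |S_0| = 1, and 3·2^0 − 2 = 1.
Assume |S_j| = 3·2^j − 2.
Then |S_{j+1}| = 1 + |S_j| + 1 + |S_j| = 2|S_j| + 2 = 2(3·2^j − 2) + 2 = 3·2^{j+1} − 4 + 2 = 3·2^{j+1} − 2.
So the formula holds for j+1, and by induction |S_k| = 3·2^k − 2 for all k ≥ 0.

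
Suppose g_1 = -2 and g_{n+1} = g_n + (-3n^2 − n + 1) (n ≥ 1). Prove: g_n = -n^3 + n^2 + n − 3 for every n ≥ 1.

Base case: g_1 = -2, and -1^3 + 1^2 + 1 − 3 = -2.
Assume g_m = -m^3 + m^2 + m − 3.
Then g_{m+1} = g_m + (-3m^2 − m + 1) = (-m^3 + m^2 + m − 3) + (-3m^2 − m + 1) = -m^3 − 2m^2 − 2,
and -(m+1)^3 + (m+1)^2 + (m+1) − 3 = -m^3 − 2m^2 − 2.
Hence g_n = -n^3 + n^2 + n − 3 for every n ≥ 1, by induction.

g_n = -n^3 + n^2 + n − 3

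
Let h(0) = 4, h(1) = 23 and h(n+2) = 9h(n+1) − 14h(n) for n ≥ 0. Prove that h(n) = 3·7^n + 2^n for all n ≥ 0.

Base cases: h(0) = 4 and 3·7^0 + 2^0 = 4; h(1) = 23 and 3·7^1 + 2^1 = 23.
Assume h(i) = 3·7^i + 2^i for all 0 ≤ i ≤ j, where j ≥ 1.
Then h(j+1) = 9h(j) − 14h(j−1) = 9·(3·7^j + 2^j) − 14·(3·7^{j−1} + 2^{j−1}) = 3·(9·7 − 14)7^{j−1} + (9·2 − 14)2^{j−1} = 147·7^{j−1} + 4·2^{j−1} = 3·7^{j+1} + 2^{j+1}.
By strong induction, h(n) = 3·7^n + 2^n for all n ≥ 0.

h(n) = 3·7^n + 2^n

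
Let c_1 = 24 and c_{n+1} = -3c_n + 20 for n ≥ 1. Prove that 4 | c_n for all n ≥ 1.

Base case: c_1 = 24 = 4·6, so 4 | c_1.
Assume 4 | c_k, so c_k = 4t for some integer t.
Then c_{k+1} = -3c_k + 20 = -3·(4t) + 20 = 4(-3t + 5), so 4 | c_{k+1}.
Hence 4 | c_n for every n ≥ 1, by induction.

4 | c_n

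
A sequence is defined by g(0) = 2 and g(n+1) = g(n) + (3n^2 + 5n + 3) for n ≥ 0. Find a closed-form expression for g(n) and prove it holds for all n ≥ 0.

Claim: g(n) = n^3 + n^2 + n + 2.

Base case: g(0) = 2, and 0^3 + 0^2 + 0 + 2 = 2.
Assume g(j) = j^3 + j^2 + j + 2.
Then g(j+1) = g(j) + (3j^2 + 5j + 3) = (j^3 + j^2 + j + 2) + (3j^2 + 5j + 3) = j^3 + 4j^2 + 6j + 5,
and (j+1)^3 + (j+1)^2 + (j+1) + 2 = j^3 + 4j^2 + 6j + 5.
This completes the inductive step, so g(n) = n^3 + n^2 + n + 2 for all n ≥ 0.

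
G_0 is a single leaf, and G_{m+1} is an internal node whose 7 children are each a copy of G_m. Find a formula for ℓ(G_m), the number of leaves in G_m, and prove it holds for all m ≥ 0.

Claim: ℓ(G_m) = 7^m.

Base case: ℓ(G_0) = 1, and 7^0 = 1.
Assume ℓ(G_k) = 7^k.
Then ℓ(G_{k+1}) = 7·ℓ(G_k) = 7·7^k = 7^{k+1}.
By induction, ℓ(G_m) = 7^m for all m ≥ 0.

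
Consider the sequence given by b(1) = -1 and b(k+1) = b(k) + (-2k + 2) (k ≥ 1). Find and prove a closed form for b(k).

Claim: b(k) = -k^2 + 3k − 3.

Base case: b(1) = -1, and -1^2 + 3·1 − 3 = -1.
Assume b(j) = -j^2 + 3j − 3.
Then b(j+1) = b(j) + (-2j + 2) = (-j^2 + 3j − 3) + (-2j + 2) = -j^2 + j − 1,
and -(j+1)^2 + 3·(j+1) − 3 = -j^2 + j − 1.
Hence b(k) = -k^2 + 3k − 3 for every k ≥ 1, by induction.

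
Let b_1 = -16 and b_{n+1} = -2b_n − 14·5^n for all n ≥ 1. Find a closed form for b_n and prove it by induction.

Claim: b_n = 3·(-2)^n − 2·5^n.

Base case: b_1 = -16, and 3·(-2)^1 − 2·5^1 = -6 − 10 = -16.
Assume b_k = 3·(-2)^k − 2·5^k for some k ≥ 1.
Then b_{k+1} = -2b_k − 14·5^k = -2·(3·(-2)^k − 2·5^k) − 14·5^k = 3·(-2)^{k+1} + 4·5^k − 14·5^k = 3·(-2)^{k+1} − 10·5^k = 3·(-2)^{k+1} − 2·5^{k+1}.
This completes the inductive step, so b_n = 3·(-2)^n − 2·5^n for all n ≥ 1.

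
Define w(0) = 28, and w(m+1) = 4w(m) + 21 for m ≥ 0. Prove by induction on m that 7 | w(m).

Base case: w(0) = 28 = 7·4, so 7 | w(0).
Assume 7 | w(j), so w(j) = 7t for some integer t.
Then w(j+1) = 4w(j) + 21 = 4·(7t) + 21 = 7(4t + 3), so 7 | w(j+1).
Hence 7 | w(m) for every m ≥ 0, by induction.

7 | w(m)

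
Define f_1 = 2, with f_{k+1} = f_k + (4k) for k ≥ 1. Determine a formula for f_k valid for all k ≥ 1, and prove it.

Claim: f_k = 2k^2 − 2k + 2.

Base case: f_1 = 2, and 2·1^2 − 2·1 + 2 = 2.
Assume f_j = 2j^2 − 2j + 2.
Then f_{j+1} = f_j + (4j) = (2j^2 − 2j + 2) + (4j) = 2j^2 + 2j + 2,
and 2·(j+1)^2 − 2·(j+1) + 2 = 2j^2 + 2j + 2.
By induction, f_k = 2k^2 − 2k + 2 for all k ≥ 1.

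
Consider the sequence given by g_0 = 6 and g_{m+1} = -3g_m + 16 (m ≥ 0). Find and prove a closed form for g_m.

Claim: g_m = 2·(-3)^m + 4.

Base case: g_0 = 6, and 2·(-3)^0 + 4 = 2 + 4 = 6.
Assume g_j = 2·(-3)^j + 4 for some j ≥ 0.
Then g_{j+1} = -3g_j + 16 = -3·(2·(-3)^j + 4) + 16 = -6·(-3)^j − 12 + 16 = 2·(-3)^{j+1} + 4.
By induction, g_m = 2·(-3)^m + 4 for all m ≥ 0.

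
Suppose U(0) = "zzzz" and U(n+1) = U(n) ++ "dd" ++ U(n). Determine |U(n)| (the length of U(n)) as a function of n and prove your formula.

Claim: |U(n)| = 6·2^n − 2.

Base case: |U(0)| = 4, and 6·2^0 − 2 = 4.
Assume |U(r)| = 6·2^r − 2.
Then |U(r+1)| = |U(r)| + 2 + |U(r)| = 2|U(r)| + 2 = 2(6·2^r − 2) + 2 = 6·2^{r+1} − 4 + 2 = 6·2^{r+1} − 2.
By induction, |U(n)| = 6·2^n − 2 for all n ≥ 0.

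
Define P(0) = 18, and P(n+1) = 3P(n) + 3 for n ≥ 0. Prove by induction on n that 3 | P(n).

Base case: P(0) = 18 = 3·6, so 3 | P(0).
Assume 3 | P(r), so P(r) = 3t for some integer t.
Then P(r+1) = 3P(r) + 3 = 3·(3t) + 3 = 3(3t + 1), so 3 | P(r+1).
So the property holds for r+1, and by induction 3 | P(n) for all n ≥ 0.

3 | P(n)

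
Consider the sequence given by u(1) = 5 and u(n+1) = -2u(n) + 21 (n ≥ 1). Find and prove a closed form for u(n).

Claim: u(n) = (-2)^n + 7.

Base case: u(1) = 5, and (-2)^1 + 7 = -2 + 7 = 5.
Assume u(k) = (-2)^k + 7 for some k ≥ 1.
Then u(k+1) = -2u(k) + 21 = -2·((-2)^k + 7) + 21 = -2·(-2)^k − 14 + 21 = (-2)^{k+1} + 7.
So the formula holds for k+1, and by induction u(n) = (-2)^n + 7 for all n ≥ 1.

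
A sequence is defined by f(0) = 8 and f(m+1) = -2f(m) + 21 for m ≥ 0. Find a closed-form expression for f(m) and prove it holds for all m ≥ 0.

Claim: f(m) = (-2)^m + 7.

Base case: f(0) = 8, and (-2)^0 + 7 = 1 + 7 = 8.
Assume f(j) = (-2)^j + 7 for some j ≥ 0.
Then f(j+1) = -2f(j) + 21 = -2·((-2)^j + 7) + 21 = -2·(-2)^j − 14 + 21 = (-2)^{j+1} + 7.
So the formula holds for j+1, and by induction f(m) = (-2)^m + 7 for all m ≥ 0.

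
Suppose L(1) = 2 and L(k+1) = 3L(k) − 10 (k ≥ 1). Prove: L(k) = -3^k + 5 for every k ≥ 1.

Base case: L(1) = 2, and -3^1 + 5 = -3 + 5 = 2.
Assume L(m) = -3^m + 5 for some m ≥ 1.
Then L(m+1) = 3L(m) − 10 = 3·(-3^m + 5) − 10 = -3^{m+1} + 15 − 10 = -3^{m+1} + 5.
Hence L(k) = -3^k + 5 for every k ≥ 1, by induction.

L(k) = -3^k + 5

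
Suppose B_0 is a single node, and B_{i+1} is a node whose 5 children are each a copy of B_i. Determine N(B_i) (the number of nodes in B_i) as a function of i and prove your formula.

Claim: N(B_i) = (5^{i+1} − 1)/4.

Base case: N(B_0) = 1, and (5^{0+1} − 1)/4 = 1.
Assume N(B_j) = (5^{j+1} − 1)/4.
Then N(B_{j+1}) = 1 + 5N(B_j) = 1 + 5·(5^{j+1} − 1)/4 = 1 + (5^{j+2} − 5)/4 = (4 + 5^{j+2} − 5)/4 = (5^{j+2} − 1)/4.
Hence N(B_i) = (5^{i+1} − 1)/4 for every i ≥ 0, by induction.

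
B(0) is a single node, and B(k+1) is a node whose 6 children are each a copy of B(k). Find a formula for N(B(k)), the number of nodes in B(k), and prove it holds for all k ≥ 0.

Claim: N(B(k)) = (6^{k+1} − 1)/5.

Base case: N(B(0)) = 1, and (6^{0+1} − 1)/5 = 1.
Assume N(B(m)) = (6^{m+1} − 1)/5.
Then N(B(m+1)) = 1 + 6N(B(m)) = 1 + 6·(6^{m+1} − 1)/5 = 1 + (6^{m+2} − 6)/5 = (5 + 6^{m+2} − 6)/5 = (6^{m+2} − 1)/5.
By induction, N(B(k)) = (6^{k+1} − 1)/5 for all k ≥ 0.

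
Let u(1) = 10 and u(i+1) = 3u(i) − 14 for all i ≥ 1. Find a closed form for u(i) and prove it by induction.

Claim: u(i) = 3^i + 7.

Base case: u(1) = 10, and 3^1 + 7 = 3 + 7 = 10.
Assume u(m) = 3^m + 7 for some m ≥ 1.
Then u(m+1) = 3u(m) − 14 = 3·(3^m + 7) − 14 = 3^{m+1} + 21 − 14 = 3^{m+1} + 7.
By induction, u(i) = 3^i + 7 for all i ≥ 1.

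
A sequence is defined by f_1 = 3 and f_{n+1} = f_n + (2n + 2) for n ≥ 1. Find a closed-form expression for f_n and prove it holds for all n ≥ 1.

Claim: f_n = n^2 + n + 1.

Base case: f_1 = 3, and 1^2 + 1 + 1 = 3.
Assume f_r = r^2 + r + 1.
Then f_{r+1} = f_r + (2r + 2) = (r^2 + r + 1) + (2r + 2) = r^2 + 3r + 3,
and (r+1)^2 + (r+1) + 1 = r^2 + 3r + 3.
Hence f_n = n^2 + n + 1 for every n ≥ 1, by induction.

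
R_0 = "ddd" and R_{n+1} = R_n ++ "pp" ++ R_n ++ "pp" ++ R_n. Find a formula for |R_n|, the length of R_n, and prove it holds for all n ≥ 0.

Claim: |R_n| = 5·3^n − 2.

Base case: |R_0| = 3, and 5·3^0 − 2 = 3.
Assume |R_j| = 5·3^j − 2.
Then |R_{j+1}| = 3|R_j| + 4 = 3(5·3^j − 2) + 4 = 5·3^{j+1} − 6 + 4 = 5·3^{j+1} − 2.
So the formula holds for j+1, and by induction |R_n| = 5·3^n − 2 for all n ≥ 0.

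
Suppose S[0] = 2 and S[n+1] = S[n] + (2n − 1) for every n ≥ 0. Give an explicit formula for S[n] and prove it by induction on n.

Claim: S[n] = n^2 − 2n + 2.

Base case: S[0] = 2, and 0^2 − 2·0 + 2 = 2.
Assume S[m] = m^2 − 2m + 2.
Then S[m+1] = S[m] + (2m − 1) = (m^2 − 2m + 2) + (2m − 1) = m^2 + 1,
and (m+1)^2 − 2·(m+1) + 2 = m^2 + 1.
Hence S[n] = n^2 − 2n + 2 for every n ≥ 0, by induction.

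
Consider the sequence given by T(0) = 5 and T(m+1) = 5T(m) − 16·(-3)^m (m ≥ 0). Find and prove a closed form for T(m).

Claim: T(m) = 3·5^m + 2·(-3)^m.

Base case: T(0) = 5, and 3·5^0 + 2·(-3)^0 = 3 + 2 = 5.
Assume T(r) = 3·5^r + 2·(-3)^r for some r ≥ 0.
Then T(r+1) = 5T(r) − 16·(-3)^r = 5·(3·5^r + 2·(-3)^r) − 16·(-3)^r = 3·5^{r+1} + 10·(-3)^r − 16·(-3)^r = 3·5^{r+1} − 6·(-3)^r = 3·5^{r+1} + 2·(-3)^{r+1}.
Hence T(m) = 3·5^m + 2·(-3)^m for every m ≥ 0, by induction.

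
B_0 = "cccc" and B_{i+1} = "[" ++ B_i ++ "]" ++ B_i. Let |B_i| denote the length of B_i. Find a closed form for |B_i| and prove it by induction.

Claim: |B_i| = 6·2^i − 2.

Base case: |B_0| = 4, and 6·2^0 − 2 = 4.
Assume |B_r| = 6·2^r − 2.
Then |B_{r+1}| = 1 + |B_r| + 1 + |B_r| = 2|B_r| + 2 = 2(6·2^r − 2) + 2 = 6·2^{r+1} − 4 + 2 = 6·2^{r+1} − 2.
Hence |B_i| = 6·2^i − 2 for every i ≥ 0, by induction.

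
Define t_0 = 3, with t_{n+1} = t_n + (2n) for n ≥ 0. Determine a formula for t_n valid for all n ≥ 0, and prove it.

Claim: t_n = n^2 − n + 3.

Base case: t_0 = 3, and 0^2 − 0 + 3 = 3.
Assume t_j = j^2 − j + 3.
Then t_{j+1} = t_j + (2j) = (j^2 − j + 3) + (2j) = j^2 + j + 3,
and (j+1)^2 − (j+1) + 3 = j^2 + j + 3.
By induction, t_n = n^2 − n + 3 for all n ≥ 0.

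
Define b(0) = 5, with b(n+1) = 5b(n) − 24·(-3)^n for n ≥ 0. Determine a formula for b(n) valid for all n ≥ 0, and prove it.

Claim: b(n) = 2·5^n + 3·(-3)^n.

Base case: b(0) = 5, and 2·5^0 + 3·(-3)^0 = 2 + 3 = 5.
Assume b(r) = 2·5^r + 3·(-3)^r for some r ≥ 0.
Then b(r+1) = 5b(r) − 24·(-3)^r = 5·(2·5^r + 3·(-3)^r) − 24·(-3)^r = 2·5^{r+1} + 15·(-3)^r − 24·(-3)^r = 2·5^{r+1} − 9·(-3)^r = 2·5^{r+1} + 3·(-3)^{r+1}.
Hence b(n) = 2·5^n + 3·(-3)^n for every n ≥ 0, by induction.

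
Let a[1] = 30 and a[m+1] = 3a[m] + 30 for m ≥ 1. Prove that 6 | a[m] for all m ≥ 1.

Base case: a[1] = 30 = 6·5, so 6 | a[1].
Assume 6 | a[j], so a[j] = 6t for some integer t.
Then a[j+1] = 3a[j] + 30 = 3·(6t) + 30 = 6(3t + 5), so 6 | a[j+1].
This completes the inductive step, so 6 | a[m] for all m ≥ 1.

6 | a[m]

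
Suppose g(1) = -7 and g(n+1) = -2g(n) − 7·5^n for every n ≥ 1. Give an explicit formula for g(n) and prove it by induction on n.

Claim: g(n) = (-2)^n − 5^n.

Base case: g(1) = -7, and (-2)^1 − 5^1 = -2 − 5 = -7.
Assume g(j) = (-2)^j − 5^j for some j ≥ 1.
Then g(j+1) = -2g(j) − 7·5^j = -2·((-2)^j − 5^j) − 7·5^j = (-2)^{j+1} + 2·5^j − 7·5^j = (-2)^{j+1} − 5·5^j = (-2)^{j+1} − 5^{j+1}.
So the formula holds for j+1, and by induction g(n) = (-2)^n − 5^n for all n ≥ 1.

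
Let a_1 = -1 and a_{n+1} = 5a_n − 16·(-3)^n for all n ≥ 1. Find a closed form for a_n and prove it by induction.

Claim: a_n = 5^n + 2·(-3)^n.

Base case: a_1 = -1, and 5^1 + 2·(-3)^1 = 5 − 6 = -1.
Assume a_k = 5^k + 2·(-3)^k for some k ≥ 1.
Then a_{k+1} = 5a_k − 16·(-3)^k = 5·(5^k + 2·(-3)^k) − 16·(-3)^k = 5^{k+1} + 10·(-3)^k − 16·(-3)^k = 5^{k+1} − 6·(-3)^k = 5^{k+1} + 2·(-3)^{k+1}.
Hence a_n = 5^n + 2·(-3)^n for every n ≥ 1, by induction.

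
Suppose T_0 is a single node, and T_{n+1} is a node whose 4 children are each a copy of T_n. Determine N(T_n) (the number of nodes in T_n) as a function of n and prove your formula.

Claim: N(T_n) = (4^{n+1} − 1)/3.

Base case: N(T_0) = 1, and (4^{0+1} − 1)/3 = 1.
Assume N(T_j) = (4^{j+1} − 1)/3.
Then N(T_{j+1}) = 1 + 4N(T_j) = 1 + 4·(4^{j+1} − 1)/3 = 1 + (4^{j+2} − 4)/3 = (3 + 4^{j+2} − 4)/3 = (4^{j+2} − 1)/3.
This completes the inductive step, so N(T_n) = (4^{n+1} − 1)/3 for all n ≥ 0.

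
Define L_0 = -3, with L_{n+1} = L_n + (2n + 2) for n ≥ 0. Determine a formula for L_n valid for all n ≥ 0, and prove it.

Claim: L_n = n^2 + n − 3.

Base case: L_0 = -3, and 0^2 + 0 − 3 = -3.
Assume L_m = m^2 + m − 3.
Then L_{m+1} = L_m + (2m + 2) = (m^2 + m − 3) + (2m + 2) = m^2 + 3m − 1,
and (m+1)^2 + (m+1) − 3 = m^2 + 3m − 1.
By induction, L_n = n^2 + n − 3 for all n ≥ 0.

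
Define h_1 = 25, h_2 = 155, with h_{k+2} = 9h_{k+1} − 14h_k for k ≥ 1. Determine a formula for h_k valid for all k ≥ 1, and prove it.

Claim: h_k = 3·7^k + 2·2^k.

Base cases: h_1 = 25 and 3·7^1 + 2·2^1 = 25; h_2 = 155 and 3·7^2 + 2·2^2 = 155.
Assume h_j = 3·7^j + 2·2^j for all 1 ≤ j ≤ m, where m ≥ 2.
Then h_{m+1} = 9h_m − 14h_{m−1} = 9·(3·7^m + 2·2^m) − 14·(3·7^{m−1} + 2·2^{m−1}) = 3·(9·7 − 14)7^{m−1} + 2·(9·2 − 14)2^{m−1} = 147·7^{m−1} + 8·2^{m−1} = 3·7^{m+1} + 2·2^{m+1}.
By strong induction, h_k = 3·7^k + 2·2^k for all k ≥ 1.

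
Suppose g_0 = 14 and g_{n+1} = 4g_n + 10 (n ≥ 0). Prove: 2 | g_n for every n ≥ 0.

Base case: g_0 = 14 = 2·7, so 2 | g_0.
Assume 2 | g_m, so g_m = 2t for some integer t.
Then g_{m+1} = 4g_m + 10 = 4·(2t) + 10 = 2(4t + 5), so 2 | g_{m+1}.
So the property holds for m+1, and by induction 2 | g_n for all n ≥ 0.

2 | g_n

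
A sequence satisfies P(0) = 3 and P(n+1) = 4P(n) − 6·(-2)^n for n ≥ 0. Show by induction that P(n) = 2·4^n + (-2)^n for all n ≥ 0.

Base case: P(0) = 3, and 2·4^0 + (-2)^0 = 2 + 1 = 3.
Assume P(r) = 2·4^r + (-2)^r for some r ≥ 0.
Then P(r+1) = 4P(r) − 6·(-2)^r = 4·(2·4^r + (-2)^r) − 6·(-2)^r = 2·4^{r+1} + 4·(-2)^r − 6·(-2)^r = 2·4^{r+1} − 2·(-2)^r = 2·4^{r+1} + (-2)^{r+1}.
So the formula holds for r+1, and by induction P(n) = 2·4^n + (-2)^n for all n ≥ 0.

P(n) = 2·4^n + (-2)^n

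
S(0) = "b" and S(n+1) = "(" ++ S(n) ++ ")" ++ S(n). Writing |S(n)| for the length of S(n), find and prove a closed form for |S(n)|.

Claim: |S(n)| = 3·2^n − 2.

Base case: |S(0)| = 1, and 3·2^0 − 2 = 1.
Assume |S(k)| = 3·2^k − 2.
Then |S(k+1)| = 1 + |S(k)| + 1 + |S(k)| = 2|S(k)| + 2 = 2(3·2^k − 2) + 2 = 3·2^{k+1} − 4 + 2 = 3·2^{k+1} − 2.
By induction, |S(n)| = 3·2^n − 2 for all n ≥ 0.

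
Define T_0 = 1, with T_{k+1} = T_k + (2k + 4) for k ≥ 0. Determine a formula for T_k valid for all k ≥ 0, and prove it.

Claim: T_k = k^2 + 3k + 1.

Base case: T_0 = 1, and 0^2 + 3·0 + 1 = 1.
Assume T_r = r^2 + 3r + 1.
Then T_{r+1} = T_r + (2r + 4) = (r^2 + 3r + 1) + (2r + 4) = r^2 + 5r + 5,
and (r+1)^2 + 3·(r+1) + 1 = r^2 + 5r + 5.
Hence T_k = k^2 + 3k + 1 for every k ≥ 0, by induction.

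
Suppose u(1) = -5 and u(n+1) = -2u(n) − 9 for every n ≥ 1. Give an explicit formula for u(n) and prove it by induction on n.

Claim: u(n) = (-2)^n − 3.

Base case: u(1) = -5, and (-2)^1 − 3 = -2 − 3 = -5.
Assume u(r) = (-2)^r − 3 for some r ≥ 1.
Then u(r+1) = -2u(r) − 9 = -2·((-2)^r − 3) − 9 = -2·(-2)^r + 6 − 9 = (-2)^{r+1} − 3.
This completes the inductive step, so u(n) = (-2)^n − 3 for all n ≥ 1.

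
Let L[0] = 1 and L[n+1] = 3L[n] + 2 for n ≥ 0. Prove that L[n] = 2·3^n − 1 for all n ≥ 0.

Base case: L[0] = 1, and 2·3^0 − 1 = 2 − 1 = 1.
Assume L[r] = 2·3^r − 1 for some r ≥ 0.
Then L[r+1] = 3L[r] + 2 = 3·(2·3^r − 1) + 2 = 6·3^r − 3 + 2 = 2·3^{r+1} − 1.
This completes the inductive step, so L[n] = 2·3^n − 1 for all n ≥ 0.

L[n] = 2·3^n − 1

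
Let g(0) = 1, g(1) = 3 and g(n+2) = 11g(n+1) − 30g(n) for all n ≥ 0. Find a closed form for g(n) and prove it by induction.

Claim: g(n) = 3·5^n − 2·6^n.

Base cases: g(0) = 1 and 3·5^0 − 2·6^0 = 1; g(1) = 3 and 3·5^1 − 2·6^1 = 3.
Assume g(i) = 3·5^i − 2·6^i for all 0 ≤ i ≤ j, where j ≥ 1.
Then g(j+1) = 11g(j) − 30g(j−1) = 11·(3·5^j − 2·6^j) − 30·(3·5^{j−1} − 2·6^{j−1}) = 3·(11·5 − 30)5^{j−1} − 2·(11·6 − 30)6^{j−1} = 75·5^{j−1} − 72·6^{j−1} = 3·5^{j+1} − 2·6^{j+1}.
So the formula holds for j+1, and by strong induction g(n) = 3·5^n − 2·6^n for all n ≥ 0.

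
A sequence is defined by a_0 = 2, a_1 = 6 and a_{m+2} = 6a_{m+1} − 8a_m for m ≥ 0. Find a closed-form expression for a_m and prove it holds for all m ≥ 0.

Claim: a_m = 4^m + 2^m.

Base cases: a_0 = 2 and 4^0 + 2^0 = 2; a_1 = 6 and 4^1 + 2^1 = 6.
Assume a_i = 4^i + 2^i for all 0 ≤ i ≤ j, where j ≥ 1.
Then a_{j+1} = 6a_j − 8a_{j−1} = 6·(4^j + 2^j) − 8·(4^{j−1} + 2^{j−1}) = (6·4 − 8)4^{j−1} + (6·2 − 8)2^{j−1} = 16·4^{j−1} + 4·2^{j−1} = 4^{j+1} + 2^{j+1}.
This completes the inductive step, so a_m = 4^m + 2^m for all m ≥ 0.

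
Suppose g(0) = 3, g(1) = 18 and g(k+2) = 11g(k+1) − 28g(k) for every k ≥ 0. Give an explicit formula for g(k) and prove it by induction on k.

Claim: g(k) = 2·7^k + 4^k.

Base cases: g(0) = 3 and 2·7^0 + 4^0 = 3; g(1) = 18 and 2·7^1 + 4^1 = 18.
Assume g(j) = 2·7^j + 4^j for all 0 ≤ j ≤ m, where m ≥ 1.
Then g(m+1) = 11g(m) − 28g(m−1) = 11·(2·7^m + 4^m) − 28·(2·7^{m−1} + 4^{m−1}) = 2·(11·7 − 28)7^{m−1} + (11·4 − 28)4^{m−1} = 98·7^{m−1} + 16·4^{m−1} = 2·7^{m+1} + 4^{m+1}.
Hence g(k) = 2·7^k + 4^k for every k ≥ 0, by strong induction.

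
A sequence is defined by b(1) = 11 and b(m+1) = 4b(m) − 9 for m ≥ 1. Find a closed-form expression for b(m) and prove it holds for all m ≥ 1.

Claim: b(m) = 2·4^m + 3.

Base case: b(1) = 11, and 2·4^1 + 3 = 8 + 3 = 11.
Assume b(k) = 2·4^k + 3 for some k ≥ 1.
Then b(k+1) = 4b(k) − 9 = 4·(2·4^k + 3) − 9 = 8·4^k + 12 − 9 = 2·4^{k+1} + 3.
This completes the inductive step, so b(m) = 2·4^m + 3 for all m ≥ 1.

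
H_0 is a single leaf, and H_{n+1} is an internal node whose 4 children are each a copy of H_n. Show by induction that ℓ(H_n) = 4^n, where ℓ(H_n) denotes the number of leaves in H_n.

Base case: ℓ(H_0) = 1, and 4^0 = 1.
Assume ℓ(H_j) = 4^j.
Then ℓ(H_{j+1}) = 4·ℓ(H_j) = 4·4^j = 4^{j+1}.
This completes the inductive step, so ℓ(H_n) = 4^n for all n ≥ 0.

ℓ(H_n) = 4^n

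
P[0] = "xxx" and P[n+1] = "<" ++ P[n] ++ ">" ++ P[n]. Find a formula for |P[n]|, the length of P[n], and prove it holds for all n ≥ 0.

Claim: |P[n]| = 5·2^n − 2.

Base case: |P[0]| = 3, and 5·2^0 − 2 = 3.
Assume |P[m]| = 5·2^m − 2.
Then |P[m+1]| = 1 + |P[m]| + 1 + |P[m]| = 2|P[m]| + 2 = 2(5·2^m − 2) + 2 = 5·2^{m+1} − 4 + 2 = 5·2^{m+1} − 2.
Hence |P[n]| = 5·2^n − 2 for every n ≥ 0, by induction.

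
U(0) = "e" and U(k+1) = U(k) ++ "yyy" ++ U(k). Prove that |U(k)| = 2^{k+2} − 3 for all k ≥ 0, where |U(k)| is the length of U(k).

Base case: |U(0)| = 1, and 2^{0+2} − 3 = 1.
Assume |U(j)| = 2^{j+2} − 3.
Then |U(j+1)| = |U(j)| + 3 + |U(j)| = 2|U(j)| + 3 = 2(2^{j+2} − 3) + 3 = 2^{j+3} − 6 + 3 = 2^{j+3} − 3.
This completes the inductive step, so |U(k)| = 2^{k+2} − 3 for all k ≥ 0.

|U(k)| = 2^{k+2} − 3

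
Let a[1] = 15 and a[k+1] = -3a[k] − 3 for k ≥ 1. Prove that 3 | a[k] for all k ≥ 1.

Base case: a[1] = 15 = 3·5, so 3 | a[1].
Assume 3 | a[j], so a[j] = 3t for some integer t.
Then a[j+1] = -3a[j] − 3 = -3·(3t) − 3 = 3(-3t − 1), so 3 | a[j+1].
So the property holds for j+1, and by induction 3 | a[k] for all k ≥ 1.

3 | a[k]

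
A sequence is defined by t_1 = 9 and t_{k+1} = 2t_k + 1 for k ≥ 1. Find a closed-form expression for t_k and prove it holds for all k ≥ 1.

Claim: t_k = 5·2^k − 1.

Base case: t_1 = 9, and 5·2^1 − 1 = 10 − 1 = 9.
Assume t_r = 5·2^r − 1 for some r ≥ 1.
Then t_{r+1} = 2t_r + 1 = 2·(5·2^r − 1) + 1 = 10·2^r − 2 + 1 = 5·2^{r+1} − 1.
By induction, t_k = 5·2^k − 1 for all k ≥ 1.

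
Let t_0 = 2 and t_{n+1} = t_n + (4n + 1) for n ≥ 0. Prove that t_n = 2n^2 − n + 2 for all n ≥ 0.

Base case: t_0 = 2, and 2·0^2 − 0 + 2 = 2.
Assume t_r = 2r^2 − r + 2.
Then t_{r+1} = t_r + (4r + 1) = (2r^2 − r + 2) + (4r + 1) = 2r^2 + 3r + 3,
and 2·(r+1)^2 − (r+1) + 2 = 2r^2 + 3r + 3.
Hence t_n = 2n^2 − n + 2 for every n ≥ 0, by induction.

t_n = 2n^2 − n + 2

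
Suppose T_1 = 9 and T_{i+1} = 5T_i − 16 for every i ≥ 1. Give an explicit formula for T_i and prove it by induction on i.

Claim: T_i = 5^i + 4.

Base case: T_1 = 9, and 5^1 + 4 = 5 + 4 = 9.
Assume T_k = 5^k + 4 for some k ≥ 1.
Then T_{k+1} = 5T_k − 16 = 5·(5^k + 4) − 16 = 5^{k+1} + 20 − 16 = 5^{k+1} + 4.
So the formula holds for k+1, and by induction T_i = 5^i + 4 for all i ≥ 1.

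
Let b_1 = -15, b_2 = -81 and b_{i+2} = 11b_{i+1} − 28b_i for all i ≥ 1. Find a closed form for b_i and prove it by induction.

Claim: b_i = -7^i − 2·4^i.

Base cases: b_1 = -15 and -7^1 − 2·4^1 = -15; b_2 = -81 and -7^2 − 2·4^2 = -81.
Assume b_j = -7^j − 2·4^j for all 1 ≤ j ≤ k, where k ≥ 2.
Then b_{k+1} = 11b_k − 28b_{k−1} = 11·(-7^k − 2·4^k) − 28·(-7^{k−1} − 2·4^{k−1}) = -(11·7 − 28)7^{k−1} − 2·(11·4 − 28)4^{k−1} = -49·7^{k−1} − 32·4^{k−1} = -7^{k+1} − 2·4^{k+1}.
So the formula holds for k+1, and by strong induction b_i = -7^i − 2·4^i for all i ≥ 1.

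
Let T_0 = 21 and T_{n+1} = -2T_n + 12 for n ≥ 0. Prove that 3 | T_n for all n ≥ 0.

Base case: T_0 = 21 = 3·7, so 3 | T_0.
Assume 3 | T_r, so T_r = 3t for some integer t.
Then T_{r+1} = -2T_r + 12 = -2·(3t) + 12 = 3(-2t + 4), so 3 | T_{r+1}.
So the property holds for r+1, and by induction 3 | T_n for all n ≥ 0.

3 | T_n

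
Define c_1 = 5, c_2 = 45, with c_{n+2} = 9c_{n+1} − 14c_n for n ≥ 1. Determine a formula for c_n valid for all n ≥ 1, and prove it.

Claim: c_n = 7^n − 2^n.

Base cases: c_1 = 5 and 7^1 − 2^1 = 5; c_2 = 45 and 7^2 − 2^2 = 45.
Assume c_j = 7^j − 2^j for all 1 ≤ j ≤ m, where m ≥ 2.
Then c_{m+1} = 9c_m − 14c_{m−1} = 9·(7^m − 2^m) − 14·(7^{m−1} − 2^{m−1}) = (9·7 − 14)7^{m−1} − (9·2 − 14)2^{m−1} = 49·7^{m−1} − 4·2^{m−1} = 7^{m+1} − 2^{m+1}.
Hence c_n = 7^n − 2^n for every n ≥ 1, by strong induction.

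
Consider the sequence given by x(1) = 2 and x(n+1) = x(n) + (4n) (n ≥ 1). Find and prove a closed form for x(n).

Claim: x(n) = 2n^2 − 2n + 2.

Base case: x(1) = 2, and 2·1^2 − 2·1 + 2 = 2.
Assume x(k) = 2k^2 − 2k + 2.
Then x(k+1) = x(k) + (4k) = (2k^2 − 2k + 2) + (4k) = 2k^2 + 2k + 2,
and 2·(k+1)^2 − 2·(k+1) + 2 = 2k^2 + 2k + 2.
This completes the inductive step, so x(n) = 2n^2 − 2n + 2 for all n ≥ 1.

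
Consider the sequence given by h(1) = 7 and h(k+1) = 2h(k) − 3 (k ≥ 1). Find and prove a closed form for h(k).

Claim: h(k) = 2^{k+1} + 3.

Base case: h(1) = 7, and 2^{1+1} + 3 = 4 + 3 = 7.
Assume h(r) = 2^{r+1} + 3 for some r ≥ 1.
Then h(r+1) = 2h(r) − 3 = 2·(2^{r+1} + 3) − 3 = 2^{r+2} + 6 − 3 = 2^{r+2} + 3.
By induction, h(k) = 2^{k+1} + 3 for all k ≥ 1.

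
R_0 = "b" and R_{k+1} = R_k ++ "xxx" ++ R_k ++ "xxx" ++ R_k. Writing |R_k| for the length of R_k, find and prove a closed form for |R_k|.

Claim: |R_k| = 4·3^k − 3.

Base case: |R_0| = 1, and 4·3^0 − 3 = 1.
Assume |R_r| = 4·3^r − 3.
Then |R_{r+1}| = 3|R_r| + 6 = 3(4·3^r − 3) + 6 = 4·3^{r+1} − 9 + 6 = 4·3^{r+1} − 3.
By induction, |R_k| = 4·3^k − 3 for all k ≥ 0.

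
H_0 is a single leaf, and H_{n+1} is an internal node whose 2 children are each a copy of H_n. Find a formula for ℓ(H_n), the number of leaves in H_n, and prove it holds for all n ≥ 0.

Claim: ℓ(H_n) = 2^n.

Base case: ℓ(H_0) = 1, and 2^0 = 1.
Assume ℓ(H_k) = 2^k.
Then ℓ(H_{k+1}) = 2·ℓ(H_k) = 2·2^k = 2^{k+1}.
This completes the inductive step, so ℓ(H_n) = 2^n for all n ≥ 0.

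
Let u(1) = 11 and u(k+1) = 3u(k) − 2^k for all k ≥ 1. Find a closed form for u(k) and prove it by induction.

Claim: u(k) = 3·3^k + 2^k.

Base case: u(1) = 11, and 3·3^1 + 2^1 = 9 + 2 = 11.
Assume u(j) = 3·3^j + 2^j for some j ≥ 1.
Then u(j+1) = 3u(j) − 2^j = 3·(3·3^j + 2^j) − 2^j = 3·3^{j+1} + 3·2^j − 2^j = 3·3^{j+1} + 2·2^j = 3·3^{j+1} + 2^{j+1}.
So the formula holds for j+1, and by induction u(k) = 3·3^k + 2^k for all k ≥ 1.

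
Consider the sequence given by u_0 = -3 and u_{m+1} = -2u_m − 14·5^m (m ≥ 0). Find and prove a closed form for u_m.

Claim: u_m = -(-2)^m − 2·5^m.

Base case: u_0 = -3, and -(-2)^0 − 2·5^0 = -1 − 2 = -3.
Assume u_r = -(-2)^r − 2·5^r for some r ≥ 0.
Then u_{r+1} = -2u_r − 14·5^r = -2·(-(-2)^r − 2·5^r) − 14·5^r = -(-2)^{r+1} + 4·5^r − 14·5^r = -(-2)^{r+1} − 10·5^r = -(-2)^{r+1} − 2·5^{r+1}.
By induction, u_m = -(-2)^m − 2·5^m for all m ≥ 0.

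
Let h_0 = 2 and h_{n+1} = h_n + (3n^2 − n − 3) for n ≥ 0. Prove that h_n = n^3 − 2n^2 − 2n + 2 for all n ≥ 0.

Base case: h_0 = 2, and 0^3 − 2·0^2 − 2·0 + 2 = 2.
Assume h_m = m^3 − 2m^2 − 2m + 2.
Then h_{m+1} = h_m + (3m^2 − m − 3) = (m^3 − 2m^2 − 2m + 2) + (3m^2 − m − 3) = m^3 + m^2 − 3m − 1,
and (m+1)^3 − 2·(m+1)^2 − 2·(m+1) + 2 = m^3 + m^2 − 3m − 1.
This completes the inductive step, so h_n = n^3 − 2n^2 − 2n + 2 for all n ≥ 0.

h_n = n^3 − 2n^2 − 2n + 2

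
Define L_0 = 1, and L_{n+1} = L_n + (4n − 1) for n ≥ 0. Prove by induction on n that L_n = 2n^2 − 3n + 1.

Base case: L_0 = 1, and 2·0^2 − 3·0 + 1 = 1.
Assume L_r = 2r^2 − 3r + 1.
Then L_{r+1} = L_r + (4r − 1) = (2r^2 − 3r + 1) + (4r − 1) = 2r^2 + r,
and 2·(r+1)^2 − 3·(r+1) + 1 = 2r^2 + r.
This completes the inductive step, so L_n = 2n^2 − 3n + 1 for all n ≥ 0.

L_n = 2n^2 − 3n + 1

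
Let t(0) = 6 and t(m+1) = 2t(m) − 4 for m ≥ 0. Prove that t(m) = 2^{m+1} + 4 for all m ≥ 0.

Base case: t(0) = 6, and 2^{0+1} + 4 = 2 + 4 = 6.
Assume t(j) = 2^{j+1} + 4 for some j ≥ 0.
Then t(j+1) = 2t(j) − 4 = 2·(2^{j+1} + 4) − 4 = 2^{j+2} + 8 − 4 = 2^{j+2} + 4.
By induction, t(m) = 2^{m+1} + 4 for all m ≥ 0.

t(m) = 2^{m+1} + 4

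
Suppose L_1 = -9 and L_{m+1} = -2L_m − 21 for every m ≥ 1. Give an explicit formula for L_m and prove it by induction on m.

Claim: L_m = (-2)^m − 7.

Base case: L_1 = -9, and (-2)^1 − 7 = -2 − 7 = -9.
Assume L_r = (-2)^r − 7 for some r ≥ 1.
Then L_{r+1} = -2L_r − 21 = -2·((-2)^r − 7) − 21 = -2·(-2)^r + 14 − 21 = (-2)^{r+1} − 7.
Hence L_m = (-2)^m − 7 for every m ≥ 1, by induction.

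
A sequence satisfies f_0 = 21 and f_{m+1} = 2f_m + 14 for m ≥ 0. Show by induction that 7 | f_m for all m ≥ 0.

Base case: f_0 = 21 = 7·3, so 7 | f_0.
Assume 7 | f_j, so f_j = 7t for some integer t.
Then f_{j+1} = 2f_j + 14 = 2·(7t) + 14 = 7(2t + 2), so 7 | f_{j+1}.
Hence 7 | f_m for every m ≥ 0, by induction.

7 | f_m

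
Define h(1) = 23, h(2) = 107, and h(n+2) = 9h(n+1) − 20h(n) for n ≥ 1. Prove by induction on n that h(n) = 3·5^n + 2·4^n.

Base cases: h(1) = 23 and 3·5^1 + 2·4^1 = 23; h(2) = 107 and 3·5^2 + 2·4^2 = 107.
Assume h(i) = 3·5^i + 2·4^i for all 1 ≤ i ≤ j, where j ≥ 2.
Then h(j+1) = 9h(j) − 20h(j−1) = 9·(3·5^j + 2·4^j) − 20·(3·5^{j−1} + 2·4^{j−1}) = 3·(9·5 − 20)5^{j−1} + 2·(9·4 − 20)4^{j−1} = 75·5^{j−1} + 32·4^{j−1} = 3·5^{j+1} + 2·4^{j+1}.
Hence h(n) = 3·5^n + 2·4^n for every n ≥ 1, by strong induction.

h(n) = 3·5^n + 2·4^n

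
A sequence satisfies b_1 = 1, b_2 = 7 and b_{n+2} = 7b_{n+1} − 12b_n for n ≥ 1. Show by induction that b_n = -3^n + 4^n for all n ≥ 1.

Base cases: b_1 = 1 and -3^1 + 4^1 = 1; b_2 = 7 and -3^2 + 4^2 = 7.
Assume b_i = -3^i + 4^i for all 1 ≤ i ≤ j, where j ≥ 2.
Then b_{j+1} = 7b_j − 12b_{j−1} = 7·(-3^j + 4^j) − 12·(-3^{j−1} + 4^{j−1}) = -(7·3 − 12)3^{j−1} + (7·4 − 12)4^{j−1} = -9·3^{j−1} + 16·4^{j−1} = -3^{j+1} + 4^{j+1}.
This completes the inductive step, so b_n = -3^n + 4^n for all n ≥ 1.

b_n = -3^n + 4^n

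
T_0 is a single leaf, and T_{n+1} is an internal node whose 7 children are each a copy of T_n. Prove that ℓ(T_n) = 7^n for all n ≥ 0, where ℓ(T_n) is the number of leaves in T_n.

Base case: ℓ(T_0) = 1, and 7^0 = 1.
Assume ℓ(T_r) = 7^r.
Then ℓ(T_{r+1}) = 7·ℓ(T_r) = 7·7^r = 7^{r+1}.
Hence ℓ(T_n) = 7^n for every n ≥ 0, by induction.

ℓ(T_n) = 7^n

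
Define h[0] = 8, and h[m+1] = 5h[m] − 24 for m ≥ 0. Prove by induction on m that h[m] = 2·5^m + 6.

Base case: h[0] = 8, and 2·5^0 + 6 = 2 + 6 = 8.
Assume h[r] = 2·5^r + 6 for some r ≥ 0.
Then h[r+1] = 5h[r] − 24 = 5·(2·5^r + 6) − 24 = 10·5^r + 30 − 24 = 2·5^{r+1} + 6.
This completes the inductive step, so h[m] = 2·5^m + 6 for all m ≥ 0.

h[m] = 2·5^m + 6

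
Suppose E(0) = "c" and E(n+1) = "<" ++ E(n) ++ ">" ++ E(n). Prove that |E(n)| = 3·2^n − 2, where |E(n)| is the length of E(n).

Base case: |E(0)| = 1, and 3·2^0 − 2 = 1.
Assume |E(k)| = 3·2^k − 2.
Then |E(k+1)| = 1 + |E(k)| + 1 + |E(k)| = 2|E(k)| + 2 = 2(3·2^k − 2) + 2 = 3·2^{k+1} − 4 + 2 = 3·2^{k+1} − 2.
So the formula holds for k+1, and by induction |E(n)| = 3·2^n − 2 for all n ≥ 0.

|E(n)| = 3·2^n − 2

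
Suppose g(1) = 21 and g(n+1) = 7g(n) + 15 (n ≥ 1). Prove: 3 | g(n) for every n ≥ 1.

Base case: g(1) = 21 = 3·7, so 3 | g(1).
Assume 3 | g(k), so g(k) = 3t for some integer t.
Then g(k+1) = 7g(k) + 15 = 7·(3t) + 15 = 3(7t + 5), so 3 | g(k+1).
So the property holds for k+1, and by induction 3 | g(n) for all n ≥ 1.

3 | g(n)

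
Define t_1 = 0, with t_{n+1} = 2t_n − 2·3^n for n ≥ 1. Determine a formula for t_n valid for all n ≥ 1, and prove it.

Claim: t_n = 3·2^n − 2·3^n.

Base case: t_1 = 0, and 3·2^1 − 2·3^1 = 6 − 6 = 0.
Assume t_k = 3·2^k − 2·3^k for some k ≥ 1.
Then t_{k+1} = 2t_k − 2·3^k = 2·(3·2^k − 2·3^k) − 2·3^k = 3·2^{k+1} − 4·3^k − 2·3^k = 3·2^{k+1} − 6·3^k = 3·2^{k+1} − 2·3^{k+1}.
This completes the inductive step, so t_n = 3·2^n − 2·3^n for all n ≥ 1.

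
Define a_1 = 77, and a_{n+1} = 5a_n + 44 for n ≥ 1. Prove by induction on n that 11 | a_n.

Base case: a_1 = 77 = 11·7, so 11 | a_1.
Assume 11 | a_j, so a_j = 11t for some integer t.
Then a_{j+1} = 5a_j + 44 = 5·(11t) + 44 = 11(5t + 4), so 11 | a_{j+1}.
This completes the inductive step, so 11 | a_n for all n ≥ 1.

11 | a_n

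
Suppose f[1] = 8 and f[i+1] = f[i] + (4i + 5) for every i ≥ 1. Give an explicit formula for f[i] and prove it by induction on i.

Claim: f[i] = 2i^2 + 3i + 3.

Base case: f[1] = 8, and 2·1^2 + 3·1 + 3 = 8.
Assume f[m] = 2m^2 + 3m + 3.
Then f[m+1] = f[m] + (4m + 5) = (2m^2 + 3m + 3) + (4m + 5) = 2m^2 + 7m + 8,
and 2·(m+1)^2 + 3·(m+1) + 3 = 2m^2 + 7m + 8.
This completes the inductive step, so f[i] = 2i^2 + 3i + 3 for all i ≥ 1.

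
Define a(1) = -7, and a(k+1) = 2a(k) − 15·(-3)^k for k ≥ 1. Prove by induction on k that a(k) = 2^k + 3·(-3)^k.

Base case: a(1) = -7, and 2^1 + 3·(-3)^1 = 2 − 9 = -7.
Assume a(r) = 2^r + 3·(-3)^r for some r ≥ 1.
Then a(r+1) = 2a(r) − 15·(-3)^r = 2·(2^r + 3·(-3)^r) − 15·(-3)^r = 2^{r+1} + 6·(-3)^r − 15·(-3)^r = 2^{r+1} − 9·(-3)^r = 2^{r+1} + 3·(-3)^{r+1}.
By induction, a(k) = 2^k + 3·(-3)^k for all k ≥ 1.

a(k) = 2^k + 3·(-3)^k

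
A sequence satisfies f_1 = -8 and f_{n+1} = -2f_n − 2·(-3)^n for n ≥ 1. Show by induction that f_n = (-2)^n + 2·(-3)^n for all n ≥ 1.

Base case: f_1 = -8, and (-2)^1 + 2·(-3)^1 = -2 − 6 = -8.
Assume f_m = (-2)^m + 2·(-3)^m for some m ≥ 1.
Then f_{m+1} = -2f_m − 2·(-3)^m = -2·((-2)^m + 2·(-3)^m) − 2·(-3)^m = (-2)^{m+1} − 4·(-3)^m − 2·(-3)^m = (-2)^{m+1} − 6·(-3)^m = (-2)^{m+1} + 2·(-3)^{m+1}.
Hence f_n = (-2)^n + 2·(-3)^n for every n ≥ 1, by induction.

f_n = (-2)^n + 2·(-3)^n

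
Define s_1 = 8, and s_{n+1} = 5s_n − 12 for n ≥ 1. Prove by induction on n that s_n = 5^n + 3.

Base case: s_1 = 8, and 5^1 + 3 = 5 + 3 = 8.
Assume s_j = 5^j + 3 for some j ≥ 1.
Then s_{j+1} = 5s_j − 12 = 5·(5^j + 3) − 12 = 5^{j+1} + 15 − 12 = 5^{j+1} + 3.
By induction, s_n = 5^n + 3 for all n ≥ 1.

s_n = 5^n + 3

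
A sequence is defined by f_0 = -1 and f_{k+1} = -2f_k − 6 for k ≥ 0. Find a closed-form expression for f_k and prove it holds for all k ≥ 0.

Claim: f_k = (-2)^k − 2.

Base case: f_0 = -1, and (-2)^0 − 2 = 1 − 2 = -1.
Assume f_r = (-2)^r − 2 for some r ≥ 0.
Then f_{r+1} = -2f_r − 6 = -2·((-2)^r − 2) − 6 = -2·(-2)^r + 4 − 6 = (-2)^{r+1} − 2.
So the formula holds for r+1, and by induction f_k = (-2)^k − 2 for all k ≥ 0.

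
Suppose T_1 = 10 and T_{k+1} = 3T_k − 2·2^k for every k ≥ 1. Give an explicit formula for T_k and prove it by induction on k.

Claim: T_k = 2·3^k + 2·2^k.

Base case: T_1 = 10, and 2·3^1 + 2·2^1 = 6 + 4 = 10.
Assume T_m = 2·3^m + 2·2^m for some m ≥ 1.
Then T_{m+1} = 3T_m − 2·2^m = 3·(2·3^m + 2·2^m) − 2·2^m = 2·3^{m+1} + 6·2^m − 2·2^m = 2·3^{m+1} + 4·2^m = 2·3^{m+1} + 2·2^{m+1}.
So the formula holds for m+1, and by induction T_k = 2·3^k + 2·2^k for all k ≥ 1.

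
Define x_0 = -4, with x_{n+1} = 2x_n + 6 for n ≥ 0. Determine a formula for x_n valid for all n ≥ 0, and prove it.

Claim: x_n = 2^{n+1} − 6.

Base case: x_0 = -4, and 2^{0+1} − 6 = 2 − 6 = -4.
Assume x_r = 2^{r+1} − 6 for some r ≥ 0.
Then x_{r+1} = 2x_r + 6 = 2·(2^{r+1} − 6) + 6 = 2^{r+2} − 12 + 6 = 2^{r+2} − 6.
This completes the inductive step, so x_n = 2^{n+1} − 6 for all n ≥ 0.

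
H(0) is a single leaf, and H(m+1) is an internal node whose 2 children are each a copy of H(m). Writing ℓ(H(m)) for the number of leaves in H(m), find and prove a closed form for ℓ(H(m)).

Claim: ℓ(H(m)) = 2^m.

Base case: ℓ(H(0)) = 1, and 2^0 = 1.
Assume ℓ(H(k)) = 2^k.
Then ℓ(H(k+1)) = 2·ℓ(H(k)) = 2·2^k = 2^{k+1}.
So the formula holds for k+1, and by induction ℓ(H(m)) = 2^m for all m ≥ 0.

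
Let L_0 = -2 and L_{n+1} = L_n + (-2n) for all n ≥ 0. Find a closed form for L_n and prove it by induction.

Claim: L_n = -n^2 + n − 2.

Base case: L_0 = -2, and -0^2 + 0 − 2 = -2.
Assume L_k = -k^2 + k − 2.
Then L_{k+1} = L_k + (-2k) = (-k^2 + k − 2) + (-2k) = -k^2 − k − 2,
and -(k+1)^2 + (k+1) − 2 = -k^2 − k − 2.
This completes the inductive step, so L_n = -n^2 + n − 2 for all n ≥ 0.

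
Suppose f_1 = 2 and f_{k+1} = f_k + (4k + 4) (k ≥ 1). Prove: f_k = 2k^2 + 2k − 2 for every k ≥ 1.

Base case: f_1 = 2, and 2·1^2 + 2·1 − 2 = 2.
Assume f_r = 2r^2 + 2r − 2.
Then f_{r+1} = f_r + (4r + 4) = (2r^2 + 2r − 2) + (4r + 4) = 2r^2 + 6r + 2,
and 2·(r+1)^2 + 2·(r+1) − 2 = 2r^2 + 6r + 2.
This completes the inductive step, so f_k = 2k^2 + 2k − 2 for all k ≥ 1.

f_k = 2k^2 + 2k − 2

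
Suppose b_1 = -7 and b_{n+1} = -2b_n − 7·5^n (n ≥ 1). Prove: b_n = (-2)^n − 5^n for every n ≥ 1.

Base case: b_1 = -7, and (-2)^1 − 5^1 = -2 − 5 = -7.
Assume b_k = (-2)^k − 5^k for some k ≥ 1.
Then b_{k+1} = -2b_k − 7·5^k = -2·((-2)^k − 5^k) − 7·5^k = (-2)^{k+1} + 2·5^k − 7·5^k = (-2)^{k+1} − 5·5^k = (-2)^{k+1} − 5^{k+1}.
So the formula holds for k+1, and by induction b_n = (-2)^n − 5^n for all n ≥ 1.

b_n = (-2)^n − 5^n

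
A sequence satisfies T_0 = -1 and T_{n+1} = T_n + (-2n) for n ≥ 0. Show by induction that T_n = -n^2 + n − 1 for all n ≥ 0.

Base case: T_0 = -1, and -0^2 + 0 − 1 = -1.
Assume T_m = -m^2 + m − 1.
Then T_{m+1} = T_m + (-2m) = (-m^2 + m − 1) + (-2m) = -m^2 − m − 1,
and -(m+1)^2 + (m+1) − 1 = -m^2 − m − 1.
By induction, T_n = -n^2 + n − 1 for all n ≥ 0.

T_n = -n^2 + n − 1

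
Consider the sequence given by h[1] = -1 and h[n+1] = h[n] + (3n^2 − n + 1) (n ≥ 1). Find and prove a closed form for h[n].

Claim: h[n] = n^3 − 2n^2 + 2n − 2.

Base case: h[1] = -1, and 1^3 − 2·1^2 + 2·1 − 2 = -1.
Assume h[k] = k^3 − 2k^2 + 2k − 2.
Then h[k+1] = h[k] + (3k^2 − k + 1) = (k^3 − 2k^2 + 2k − 2) + (3k^2 − k + 1) = k^3 + k^2 + k − 1,
and (k+1)^3 − 2·(k+1)^2 + 2·(k+1) − 2 = k^3 + k^2 + k − 1.
Hence h[n] = n^3 − 2n^2 + 2n − 2 for every n ≥ 1, by induction.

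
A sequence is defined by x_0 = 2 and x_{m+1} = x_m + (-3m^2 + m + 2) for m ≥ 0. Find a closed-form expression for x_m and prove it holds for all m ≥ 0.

Claim: x_m = -m^3 + 2m^2 + m + 2.

Base case: x_0 = 2, and -0^3 + 2·0^2 + 0 + 2 = 2.
Assume x_r = -r^3 + 2r^2 + r + 2.
Then x_{r+1} = x_r + (-3r^2 + r + 2) = (-r^3 + 2r^2 + r + 2) + (-3r^2 + r + 2) = -r^3 − r^2 + 2r + 4,
and -(r+1)^3 + 2·(r+1)^2 + (r+1) + 2 = -r^3 − r^2 + 2r + 4.
Hence x_m = -m^3 + 2m^2 + m + 2 for every m ≥ 0, by induction.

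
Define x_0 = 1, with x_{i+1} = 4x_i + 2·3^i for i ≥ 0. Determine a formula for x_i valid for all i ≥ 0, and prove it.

Claim: x_i = 3·4^i − 2·3^i.

Base case: x_0 = 1, and 3·4^0 − 2·3^0 = 3 − 2 = 1.
Assume x_r = 3·4^r − 2·3^r for some r ≥ 0.
Then x_{r+1} = 4x_r + 2·3^r = 4·(3·4^r − 2·3^r) + 2·3^r = 3·4^{r+1} − 8·3^r + 2·3^r = 3·4^{r+1} − 6·3^r = 3·4^{r+1} − 2·3^{r+1}.
This completes the inductive step, so x_i = 3·4^i − 2·3^i for all i ≥ 0.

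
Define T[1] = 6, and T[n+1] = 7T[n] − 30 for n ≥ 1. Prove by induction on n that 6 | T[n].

Base case: T[1] = 6 = 6·1, so 6 | T[1].
Assume 6 | T[m], so T[m] = 6t for some integer t.
Then T[m+1] = 7T[m] − 30 = 7·(6t) − 30 = 6(7t − 5), so 6 | T[m+1].
Hence 6 | T[n] for every n ≥ 1, by induction.

6 | T[n]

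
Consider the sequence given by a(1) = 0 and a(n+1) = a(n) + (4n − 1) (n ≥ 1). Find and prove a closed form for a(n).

Claim: a(n) = 2n^2 − 3n + 1.

Base case: a(1) = 0, and 2·1^2 − 3·1 + 1 = 0.
Assume a(k) = 2k^2 − 3k + 1.
Then a(k+1) = a(k) + (4k − 1) = (2k^2 − 3k + 1) + (4k − 1) = 2k^2 + k,
and 2·(k+1)^2 − 3·(k+1) + 1 = 2k^2 + k.
By induction, a(n) = 2n^2 − 3n + 1 for all n ≥ 1.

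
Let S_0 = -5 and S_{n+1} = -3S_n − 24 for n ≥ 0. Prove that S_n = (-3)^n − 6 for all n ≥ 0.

Base case: S_0 = -5, and (-3)^0 − 6 = 1 − 6 = -5.
Assume S_j = (-3)^j − 6 for some j ≥ 0.
Then S_{j+1} = -3S_j − 24 = -3·((-3)^j − 6) − 24 = -3·(-3)^j + 18 − 24 = (-3)^{j+1} − 6.
By induction, S_n = (-3)^n − 6 for all n ≥ 0.

S_n = (-3)^n − 6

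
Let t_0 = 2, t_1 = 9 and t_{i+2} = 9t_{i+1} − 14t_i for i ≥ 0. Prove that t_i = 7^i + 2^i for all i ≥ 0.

Base cases: t_0 = 2 and 7^0 + 2^0 = 2; t_1 = 9 and 7^1 + 2^1 = 9.
Assume t_p = 7^p + 2^p for all 0 ≤ p ≤ j, where j ≥ 1.
Then t_{j+1} = 9t_j − 14t_{j−1} = 9·(7^j + 2^j) − 14·(7^{j−1} + 2^{j−1}) = (9·7 − 14)7^{j−1} + (9·2 − 14)2^{j−1} = 49·7^{j−1} + 4·2^{j−1} = 7^{j+1} + 2^{j+1}.
By strong induction, t_i = 7^i + 2^i for all i ≥ 0.

t_i = 7^i + 2^i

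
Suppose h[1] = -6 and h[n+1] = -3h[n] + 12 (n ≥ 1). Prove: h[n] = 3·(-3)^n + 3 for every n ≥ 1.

Base case: h[1] = -6, and 3·(-3)^1 + 3 = -9 + 3 = -6.
Assume h[k] = 3·(-3)^k + 3 for some k ≥ 1.
Then h[k+1] = -3h[k] + 12 = -3·(3·(-3)^k + 3) + 12 = -9·(-3)^k − 9 + 12 = 3·(-3)^{k+1} + 3.
This completes the inductive step, so h[n] = 3·(-3)^n + 3 for all n ≥ 1.

h[n] = 3·(-3)^n + 3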